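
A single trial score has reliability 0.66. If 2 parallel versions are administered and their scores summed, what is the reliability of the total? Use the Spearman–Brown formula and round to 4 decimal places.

ρ_k = kρ / (1 + (k−1)ρ) = 2·0.66 / (1 + 1·0.66) = 1.320 / 1.660 = 0.7952.

0.7952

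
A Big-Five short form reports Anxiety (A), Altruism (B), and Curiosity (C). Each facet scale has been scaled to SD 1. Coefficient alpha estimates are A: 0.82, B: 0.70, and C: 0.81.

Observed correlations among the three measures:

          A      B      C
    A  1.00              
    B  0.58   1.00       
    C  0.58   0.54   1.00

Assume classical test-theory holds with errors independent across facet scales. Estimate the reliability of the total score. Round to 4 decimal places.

0.8953

Var(A+B+C) = 3 + 2·[0.58 + 0.58 + 0.54] = 3 + 3.4 = 6.4.
With uncorrelated errors the cross-covariances are all true-score covariance, so they carry over unchanged; only the diagonal terms shrink to ρᵢσᵢ².
True-score variance = [0.82 + 0.70 + 0.81] + 3.4 = 2.33 + 3.4 = 5.73.
Reliability = 5.73 / 6.4 = 0.8953.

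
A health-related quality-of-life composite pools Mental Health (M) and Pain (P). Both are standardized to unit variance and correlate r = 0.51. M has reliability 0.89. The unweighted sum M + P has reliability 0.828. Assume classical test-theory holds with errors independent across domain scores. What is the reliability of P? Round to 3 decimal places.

0.591

Var(M+P) = 2 + 2·0.51 = 3.020.
True-score variance = ρ_M + ρ_P + 2·0.51, so 0.828 = (0.89 + ρ_P + 1.02) / 3.020.
ρ_P = 0.828·3.020 − 0.89 − 1.02 = 0.591.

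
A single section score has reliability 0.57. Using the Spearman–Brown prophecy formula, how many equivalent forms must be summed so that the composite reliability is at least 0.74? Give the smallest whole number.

k ≥ ρ*(1−ρ₁)/(ρ₁(1−ρ*)) = 0.74·0.43 / (0.57·0.26) = 2.147.
Smallest integer k = 3.

3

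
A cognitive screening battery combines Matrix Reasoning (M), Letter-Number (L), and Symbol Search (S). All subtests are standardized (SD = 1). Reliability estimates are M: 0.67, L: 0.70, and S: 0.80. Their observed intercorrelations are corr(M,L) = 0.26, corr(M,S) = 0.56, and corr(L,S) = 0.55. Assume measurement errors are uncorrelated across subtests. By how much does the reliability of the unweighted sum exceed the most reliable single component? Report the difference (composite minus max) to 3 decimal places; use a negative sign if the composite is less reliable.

0.055

Var(sum) = 3 + 2.74 = 5.74; true-score variance = 2.17 + 2.74 = 4.91; composite reliability = 0.8554.
Max component reliability = 0.8000.
Difference = 0.8554 − 0.8000 = 0.055.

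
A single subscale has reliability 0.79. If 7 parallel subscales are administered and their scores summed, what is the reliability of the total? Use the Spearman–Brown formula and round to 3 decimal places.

ρ_k = kρ / (1 + (k−1)ρ) = 7·0.79 / (1 + 6·0.79) = 5.530 / 5.740 = 0.963.

0.963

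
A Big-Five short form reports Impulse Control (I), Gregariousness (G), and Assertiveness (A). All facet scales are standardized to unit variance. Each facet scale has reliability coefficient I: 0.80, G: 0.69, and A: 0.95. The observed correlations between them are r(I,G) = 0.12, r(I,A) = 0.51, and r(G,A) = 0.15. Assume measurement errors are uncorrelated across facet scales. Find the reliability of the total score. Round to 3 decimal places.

0.877

Var(I+G+A) = 3 + 2·[0.12 + 0.51 + 0.15] = 3 + 1.56 = 4.56.
Because errors are independent across components, Cov(Tᵢ,Tⱼ) = Cov(Xᵢ,Xⱼ); the off-diagonal part of the true-score variance is the same as above.
True-score variance = [0.80 + 0.69 + 0.95] + 1.56 = 2.44 + 1.56 = 4.
Reliability = 4 / 4.56 = 0.877.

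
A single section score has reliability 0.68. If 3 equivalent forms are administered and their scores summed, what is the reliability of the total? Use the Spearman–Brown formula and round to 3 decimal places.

ρ_k = kρ / (1 + (k−1)ρ) = 3·0.68 / (1 + 2·0.68) = 2.040 / 2.360 = 0.864.

0.864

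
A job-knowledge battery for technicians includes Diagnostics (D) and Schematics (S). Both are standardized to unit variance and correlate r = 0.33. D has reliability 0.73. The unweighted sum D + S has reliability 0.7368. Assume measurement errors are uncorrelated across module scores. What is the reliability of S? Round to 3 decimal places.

Var(D+S) = 2 + 2·0.33 = 2.660.
True-score variance = ρ_D + ρ_S + 2·0.33, so 0.7368 = (0.73 + ρ_S + 0.66) / 2.660.
ρ_S = 0.7368·2.660 − 0.73 − 0.66 = 0.570.

0.570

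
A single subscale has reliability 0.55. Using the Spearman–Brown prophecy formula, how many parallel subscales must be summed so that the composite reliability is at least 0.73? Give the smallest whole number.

k ≥ ρ*(1−ρ₁)/(ρ₁(1−ρ*)) = 0.73·0.45 / (0.55·0.27) = 2.212.
Smallest integer k = 3.

3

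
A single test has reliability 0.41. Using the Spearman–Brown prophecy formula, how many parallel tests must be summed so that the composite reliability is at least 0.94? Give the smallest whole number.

k ≥ ρ*(1−ρ₁)/(ρ₁(1−ρ*)) = 0.94·0.59 / (0.41·0.06) = 22.545.
Smallest integer k = 23.

23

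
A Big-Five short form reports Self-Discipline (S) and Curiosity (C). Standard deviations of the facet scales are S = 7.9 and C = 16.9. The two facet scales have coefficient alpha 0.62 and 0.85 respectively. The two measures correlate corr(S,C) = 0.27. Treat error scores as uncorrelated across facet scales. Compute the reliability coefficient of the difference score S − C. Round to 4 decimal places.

Var(S−C) = 7.9² + 16.9² − 2·7.9·16.9·0.27 = 348.02 − 72.0954 = 275.925.
Because errors are independent across components, Cov(Tᵢ,Tⱼ) = Cov(Xᵢ,Xⱼ); the off-diagonal part of the true-score variance is the same as above.
True-score variance = [7.9²·0.62 + 16.9²·0.85] − 72.0954 = 281.463 − 72.0954 = 209.367.
Reliability = 209.367 / 275.925 = 0.7588.

0.7588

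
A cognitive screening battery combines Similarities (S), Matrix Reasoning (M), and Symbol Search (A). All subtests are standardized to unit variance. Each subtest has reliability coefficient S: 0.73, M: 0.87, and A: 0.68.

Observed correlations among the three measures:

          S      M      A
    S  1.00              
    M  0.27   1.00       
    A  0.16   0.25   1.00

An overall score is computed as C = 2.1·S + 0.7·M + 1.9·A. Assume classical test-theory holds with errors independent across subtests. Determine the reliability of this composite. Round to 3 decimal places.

Var(C) = 2.1² + 0.7² + 1.9² + 2·[1.47·0.27 + 3.99·0.16 + 1.33·0.25] = 8.51 + 2.7356 = 11.2456.
Under uncorrelated errors the observed covariances equal the true-score covariances, so only the own-variance terms attenuate.
True-score variance = [2.1²·0.73 + 0.7²·0.87 + 1.9²·0.68] + 2.7356 = 6.1004 + 2.7356 = 8.836.
Reliability = 8.836 / 11.2456 = 0.786.

0.786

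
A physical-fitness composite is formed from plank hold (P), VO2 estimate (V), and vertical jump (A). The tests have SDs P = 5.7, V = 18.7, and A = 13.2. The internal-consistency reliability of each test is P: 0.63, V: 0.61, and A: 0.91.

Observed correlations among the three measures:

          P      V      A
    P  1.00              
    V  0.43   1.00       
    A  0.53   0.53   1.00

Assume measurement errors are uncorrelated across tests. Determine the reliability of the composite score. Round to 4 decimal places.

0.8342

Var(P+V+A) = 5.7² + 18.7² + 13.2² + 2·[5.7·18.7·0.43 + 5.7·13.2·0.53 + 18.7·13.2·0.53] = 556.42 + 433.072 = 989.492.
Because errors are independent across components, Cov(Tᵢ,Tⱼ) = Cov(Xᵢ,Xⱼ); the off-diagonal part of the true-score variance is the same as above.
True-score variance = [5.7²·0.63 + 18.7²·0.61 + 13.2²·0.91] + 433.072 = 392.338 + 433.072 = 825.41.
Reliability = 825.41 / 989.492 = 0.8342.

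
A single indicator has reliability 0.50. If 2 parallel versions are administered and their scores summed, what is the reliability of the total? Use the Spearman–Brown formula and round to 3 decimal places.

ρ_k = kρ / (1 + (k−1)ρ) = 2·0.50 / (1 + 1·0.50) = 1.000 / 1.500 = 0.667.

0.667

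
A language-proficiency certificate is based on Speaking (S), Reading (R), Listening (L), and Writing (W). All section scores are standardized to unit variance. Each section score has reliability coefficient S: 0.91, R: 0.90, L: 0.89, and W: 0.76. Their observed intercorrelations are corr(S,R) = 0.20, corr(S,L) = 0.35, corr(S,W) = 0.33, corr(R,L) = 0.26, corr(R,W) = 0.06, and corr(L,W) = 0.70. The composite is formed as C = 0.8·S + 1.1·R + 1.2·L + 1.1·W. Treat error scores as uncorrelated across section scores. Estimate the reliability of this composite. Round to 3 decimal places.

0.929

Var(C) = 0.8² + 1.1² + 1.2² + 1.1² + 2·[0.88·0.20 + 0.96·0.35 + 0.88·0.33 + 1.32·0.26 + 1.21·0.06 + 1.32·0.70] = 4.5 + 4.2844 = 8.7844.
Because errors are independent across components, Cov(Tᵢ,Tⱼ) = Cov(Xᵢ,Xⱼ); the off-diagonal part of the true-score variance is the same as above.
True-score variance = [0.8²·0.91 + 1.1²·0.90 + 1.2²·0.89 + 1.1²·0.76] + 4.2844 = 3.8726 + 4.2844 = 8.157.
Reliability = 8.157 / 8.7844 = 0.929.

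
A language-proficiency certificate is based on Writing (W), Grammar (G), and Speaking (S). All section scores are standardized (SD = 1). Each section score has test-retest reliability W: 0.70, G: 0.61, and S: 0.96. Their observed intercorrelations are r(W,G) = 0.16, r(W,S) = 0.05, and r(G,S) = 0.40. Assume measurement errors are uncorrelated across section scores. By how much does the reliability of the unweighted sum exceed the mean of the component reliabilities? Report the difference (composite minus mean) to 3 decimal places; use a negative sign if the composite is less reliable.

0.070

Var(sum) = 3 + 1.22 = 4.22; true-score variance = 2.27 + 1.22 = 3.49; composite reliability = 0.8270.
Mean component reliability = 0.7567.
Difference = 0.8270 − 0.7567 = 0.070.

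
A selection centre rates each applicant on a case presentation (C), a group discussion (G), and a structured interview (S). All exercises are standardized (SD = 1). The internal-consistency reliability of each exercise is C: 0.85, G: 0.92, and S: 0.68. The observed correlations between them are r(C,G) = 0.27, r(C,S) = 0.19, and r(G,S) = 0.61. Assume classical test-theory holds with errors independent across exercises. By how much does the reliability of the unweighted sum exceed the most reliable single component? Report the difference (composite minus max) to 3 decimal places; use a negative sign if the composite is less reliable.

Var(sum) = 3 + 2.14 = 5.14; true-score variance = 2.45 + 2.14 = 4.59; composite reliability = 0.8930.
Max component reliability = 0.9200.
Difference = 0.8930 − 0.9200 = -0.027.

-0.027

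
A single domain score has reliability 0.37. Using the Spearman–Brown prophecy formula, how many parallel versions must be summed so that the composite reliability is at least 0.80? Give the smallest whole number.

7

k ≥ ρ*(1−ρ₁)/(ρ₁(1−ρ*)) = 0.80·0.63 / (0.37·0.20) = 6.811.
Smallest integer k = 7.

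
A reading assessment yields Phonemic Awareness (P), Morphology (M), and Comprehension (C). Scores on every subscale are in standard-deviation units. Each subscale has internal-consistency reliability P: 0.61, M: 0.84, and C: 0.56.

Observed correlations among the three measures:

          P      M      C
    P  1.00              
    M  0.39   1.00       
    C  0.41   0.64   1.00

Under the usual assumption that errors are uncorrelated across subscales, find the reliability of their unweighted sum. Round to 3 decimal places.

0.832

Var(P+M+C) = 3 + 2·[0.39 + 0.41 + 0.64] = 3 + 2.88 = 5.88.
Because errors are independent across components, Cov(Tᵢ,Tⱼ) = Cov(Xᵢ,Xⱼ); the off-diagonal part of the true-score variance is the same as above.
True-score variance = [0.61 + 0.84 + 0.56] + 2.88 = 2.01 + 2.88 = 4.89.
Reliability = 4.89 / 5.88 = 0.832.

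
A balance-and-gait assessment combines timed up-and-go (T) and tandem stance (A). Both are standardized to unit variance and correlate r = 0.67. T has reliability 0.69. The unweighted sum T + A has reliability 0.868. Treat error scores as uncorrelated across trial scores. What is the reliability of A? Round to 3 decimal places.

0.869

Var(T+A) = 2 + 2·0.67 = 3.340.
True-score variance = ρ_T + ρ_A + 2·0.67, so 0.868 = (0.69 + ρ_A + 1.34) / 3.340.
ρ_A = 0.868·3.340 − 0.69 − 1.34 = 0.869.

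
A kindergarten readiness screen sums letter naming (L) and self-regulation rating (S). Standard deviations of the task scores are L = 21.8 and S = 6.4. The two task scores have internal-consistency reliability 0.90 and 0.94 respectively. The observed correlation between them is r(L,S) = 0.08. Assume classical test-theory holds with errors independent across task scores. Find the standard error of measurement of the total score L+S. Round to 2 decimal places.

7.07

Var(total) = 516.2 + 22.3232 = 538.523.
True-score variance = 466.218 + 22.3232 = 488.542, so reliability = 0.9072.
Error variance = 538.523 − 488.542 = 49.9816; SEM = √49.9816 = 7.07.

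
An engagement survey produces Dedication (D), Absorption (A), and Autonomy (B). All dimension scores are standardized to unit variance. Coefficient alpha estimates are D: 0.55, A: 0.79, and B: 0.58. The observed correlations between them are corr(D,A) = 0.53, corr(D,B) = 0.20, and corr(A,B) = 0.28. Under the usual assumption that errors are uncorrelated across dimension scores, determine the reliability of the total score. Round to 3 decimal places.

0.785

Var(D+A+B) = 3 + 2·[0.53 + 0.20 + 0.28] = 3 + 2.02 = 5.02.
With uncorrelated errors the cross-covariances are all true-score covariance, so they carry over unchanged; only the diagonal terms shrink to ρᵢσᵢ².
True-score variance = [0.55 + 0.79 + 0.58] + 2.02 = 1.92 + 2.02 = 3.94.
Reliability = 3.94 / 5.02 = 0.785.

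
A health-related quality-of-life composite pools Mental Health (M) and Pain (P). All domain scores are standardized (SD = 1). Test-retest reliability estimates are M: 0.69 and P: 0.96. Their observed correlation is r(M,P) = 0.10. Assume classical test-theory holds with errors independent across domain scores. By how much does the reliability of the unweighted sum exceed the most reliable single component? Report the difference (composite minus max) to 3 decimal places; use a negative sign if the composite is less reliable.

-0.119

Var(sum) = 2 + 0.2 = 2.2; true-score variance = 1.65 + 0.2 = 1.85; composite reliability = 0.8409.
Max component reliability = 0.9600.
Difference = 0.8409 − 0.9600 = -0.119.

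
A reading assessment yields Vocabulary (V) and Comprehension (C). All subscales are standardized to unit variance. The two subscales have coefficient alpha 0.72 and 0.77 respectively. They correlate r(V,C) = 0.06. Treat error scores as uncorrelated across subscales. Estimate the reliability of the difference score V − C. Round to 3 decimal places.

Var(V−C) = 1 + 1 − 2·0.06 = 2 − 0.12 = 1.88.
Under uncorrelated errors the observed covariances equal the true-score covariances, so only the own-variance terms attenuate.
True-score variance = [0.72 + 0.77] − 0.12 = 1.49 − 0.12 = 1.37.
Reliability = 1.37 / 1.88 = 0.729.

0.729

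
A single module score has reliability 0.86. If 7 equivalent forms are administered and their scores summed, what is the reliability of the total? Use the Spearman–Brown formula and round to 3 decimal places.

0.977

ρ_k = kρ / (1 + (k−1)ρ) = 7·0.86 / (1 + 6·0.86) = 6.020 / 6.160 = 0.977.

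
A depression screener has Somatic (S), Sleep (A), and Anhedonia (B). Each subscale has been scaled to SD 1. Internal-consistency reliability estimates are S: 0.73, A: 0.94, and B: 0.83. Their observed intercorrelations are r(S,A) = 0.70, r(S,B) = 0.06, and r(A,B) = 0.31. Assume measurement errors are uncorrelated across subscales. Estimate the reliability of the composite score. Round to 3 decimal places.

0.903

Var(S+A+B) = 3 + 2·[0.70 + 0.06 + 0.31] = 3 + 2.14 = 5.14.
Because errors are independent across components, Cov(Tᵢ,Tⱼ) = Cov(Xᵢ,Xⱼ); the off-diagonal part of the true-score variance is the same as above.
True-score variance = [0.73 + 0.94 + 0.83] + 2.14 = 2.5 + 2.14 = 4.64.
Reliability = 4.64 / 5.14 = 0.903.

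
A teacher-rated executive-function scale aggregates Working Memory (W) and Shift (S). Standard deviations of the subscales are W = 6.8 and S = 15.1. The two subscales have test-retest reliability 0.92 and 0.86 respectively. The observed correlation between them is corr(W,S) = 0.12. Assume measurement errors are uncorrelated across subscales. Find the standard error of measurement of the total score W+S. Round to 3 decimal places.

Var(total) = 274.25 + 24.6432 = 298.893.
True-score variance = 238.629 + 24.6432 = 263.273, so reliability = 0.8808.
Error variance = 298.893 − 263.273 = 35.6206; SEM = √35.6206 = 5.968.

5.968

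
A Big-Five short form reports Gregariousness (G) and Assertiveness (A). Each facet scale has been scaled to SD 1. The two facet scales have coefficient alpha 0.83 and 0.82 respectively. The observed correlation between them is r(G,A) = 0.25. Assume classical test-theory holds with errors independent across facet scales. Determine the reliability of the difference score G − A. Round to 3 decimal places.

0.767

Var(G−A) = 1 + 1 − 2·0.25 = 2 − 0.5 = 1.5.
Under uncorrelated errors the observed covariances equal the true-score covariances, so only the own-variance terms attenuate.
True-score variance = [0.83 + 0.82] − 0.5 = 1.65 − 0.5 = 1.15.
Reliability = 1.15 / 1.5 = 0.767.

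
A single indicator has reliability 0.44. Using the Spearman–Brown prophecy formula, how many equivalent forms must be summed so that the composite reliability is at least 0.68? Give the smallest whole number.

k ≥ ρ*(1−ρ₁)/(ρ₁(1−ρ*)) = 0.68·0.56 / (0.44·0.32) = 2.705.
Smallest integer k = 3.

3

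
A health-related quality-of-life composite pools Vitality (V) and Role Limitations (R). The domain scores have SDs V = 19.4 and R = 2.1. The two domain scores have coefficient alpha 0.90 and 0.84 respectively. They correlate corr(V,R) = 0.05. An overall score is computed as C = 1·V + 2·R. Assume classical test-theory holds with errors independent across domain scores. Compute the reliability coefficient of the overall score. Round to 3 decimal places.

Var(C) = 19.4² + 2²·2.1² + 2·[2·19.4·2.1·0.05] = 394 + 8.148 = 402.148.
Because errors are independent across components, Cov(Tᵢ,Tⱼ) = Cov(Xᵢ,Xⱼ); the off-diagonal part of the true-score variance is the same as above.
True-score variance = [19.4²·0.90 + 2²·2.1²·0.84] + 8.148 = 353.542 + 8.148 = 361.69.
Reliability = 361.69 / 402.148 = 0.899.

0.899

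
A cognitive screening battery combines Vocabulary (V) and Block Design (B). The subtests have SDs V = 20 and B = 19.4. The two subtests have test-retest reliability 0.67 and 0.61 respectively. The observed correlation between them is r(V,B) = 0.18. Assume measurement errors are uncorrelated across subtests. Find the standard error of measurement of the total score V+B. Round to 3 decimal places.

16.697

Var(total) = 776.36 + 139.68 = 916.04.
True-score variance = 497.58 + 139.68 = 637.26, so reliability = 0.6957.
Error variance = 916.04 − 637.26 = 278.78; SEM = √278.78 = 16.697.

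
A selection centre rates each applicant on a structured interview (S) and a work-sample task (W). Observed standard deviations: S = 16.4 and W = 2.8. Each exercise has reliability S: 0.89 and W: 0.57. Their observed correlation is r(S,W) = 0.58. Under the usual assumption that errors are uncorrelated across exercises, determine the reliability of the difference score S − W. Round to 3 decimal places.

0.853

Var(S−W) = 16.4² + 2.8² − 2·16.4·2.8·0.58 = 276.8 − 53.2672 = 223.533.
Under uncorrelated errors the observed covariances equal the true-score covariances, so only the own-variance terms attenuate.
True-score variance = [16.4²·0.89 + 2.8²·0.57] − 53.2672 = 243.843 − 53.2672 = 190.576.
Reliability = 190.576 / 223.533 = 0.853.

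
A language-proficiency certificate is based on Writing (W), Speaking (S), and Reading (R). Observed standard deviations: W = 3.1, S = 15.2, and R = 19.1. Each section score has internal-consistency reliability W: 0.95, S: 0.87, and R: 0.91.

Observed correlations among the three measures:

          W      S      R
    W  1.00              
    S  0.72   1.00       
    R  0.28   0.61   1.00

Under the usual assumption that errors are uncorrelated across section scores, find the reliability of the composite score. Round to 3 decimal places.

0.940

Var(W+S+R) = 3.1² + 15.2² + 19.1² + 2·[3.1·15.2·0.72 + 3.1·19.1·0.28 + 15.2·19.1·0.61] = 605.46 + 455.201 = 1060.66.
Because errors are independent across components, Cov(Tᵢ,Tⱼ) = Cov(Xᵢ,Xⱼ); the off-diagonal part of the true-score variance is the same as above.
True-score variance = [3.1²·0.95 + 15.2²·0.87 + 19.1²·0.91] + 455.201 = 542.111 + 455.201 = 997.312.
Reliability = 997.312 / 1060.66 = 0.940.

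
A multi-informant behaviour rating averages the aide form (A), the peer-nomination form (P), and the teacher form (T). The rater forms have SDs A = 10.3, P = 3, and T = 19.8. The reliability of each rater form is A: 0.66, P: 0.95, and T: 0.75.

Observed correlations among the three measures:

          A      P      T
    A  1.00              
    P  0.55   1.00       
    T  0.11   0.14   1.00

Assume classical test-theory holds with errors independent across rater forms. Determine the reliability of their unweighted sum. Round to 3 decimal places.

Var(A+P+T) = 10.3² + 3² + 19.8² + 2·[10.3·3·0.55 + 10.3·19.8·0.11 + 3·19.8·0.14] = 507.13 + 95.4888 = 602.619.
With uncorrelated errors the cross-covariances are all true-score covariance, so they carry over unchanged; only the diagonal terms shrink to ρᵢσᵢ².
True-score variance = [10.3²·0.66 + 3²·0.95 + 19.8²·0.75] + 95.4888 = 372.599 + 95.4888 = 468.088.
Reliability = 468.088 / 602.619 = 0.777.

0.777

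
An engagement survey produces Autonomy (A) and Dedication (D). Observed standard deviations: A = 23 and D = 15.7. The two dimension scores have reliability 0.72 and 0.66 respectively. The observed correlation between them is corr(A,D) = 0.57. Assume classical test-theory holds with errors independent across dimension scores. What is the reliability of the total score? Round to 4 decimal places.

0.8046

Var(A+D) = 23² + 15.7² + 2·[23·15.7·0.57] = 775.49 + 411.654 = 1187.14.
With uncorrelated errors the cross-covariances are all true-score covariance, so they carry over unchanged; only the diagonal terms shrink to ρᵢσᵢ².
True-score variance = [23²·0.72 + 15.7²·0.66] + 411.654 = 543.563 + 411.654 = 955.217.
Reliability = 955.217 / 1187.14 = 0.8046.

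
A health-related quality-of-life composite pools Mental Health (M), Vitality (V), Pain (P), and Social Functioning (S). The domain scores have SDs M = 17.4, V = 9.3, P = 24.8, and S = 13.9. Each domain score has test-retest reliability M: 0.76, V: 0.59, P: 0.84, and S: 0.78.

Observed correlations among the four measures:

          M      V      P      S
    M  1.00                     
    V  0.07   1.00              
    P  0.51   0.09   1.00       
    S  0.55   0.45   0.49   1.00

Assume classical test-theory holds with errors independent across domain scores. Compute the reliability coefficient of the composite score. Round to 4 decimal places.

0.8972

Var(M+V+P+S) = 17.4² + 9.3² + 24.8² + 13.9² + 2·[17.4·9.3·0.07 + 17.4·24.8·0.51 + 17.4·13.9·0.55 + 9.3·24.8·0.09 + 9.3·13.9·0.45 + 24.8·13.9·0.49] = 1197.5 + 1224.54 = 2422.04.
With uncorrelated errors the cross-covariances are all true-score covariance, so they carry over unchanged; only the diagonal terms shrink to ρᵢσᵢ².
True-score variance = [17.4²·0.76 + 9.3²·0.59 + 24.8²·0.84 + 13.9²·0.78] + 1224.54 = 948.464 + 1224.54 = 2173.
Reliability = 2173 / 2422.04 = 0.8972.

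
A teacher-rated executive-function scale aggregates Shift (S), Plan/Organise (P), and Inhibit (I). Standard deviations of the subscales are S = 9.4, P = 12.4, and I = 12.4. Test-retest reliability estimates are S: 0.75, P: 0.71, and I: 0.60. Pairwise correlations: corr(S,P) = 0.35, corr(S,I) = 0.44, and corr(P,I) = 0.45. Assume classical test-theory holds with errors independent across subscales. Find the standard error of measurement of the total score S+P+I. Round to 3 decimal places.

11.322

Var(total) = 395.88 + 322.549 = 718.429.
True-score variance = 267.696 + 322.549 = 590.244, so reliability = 0.8216.
Error variance = 718.429 − 590.244 = 128.184; SEM = √128.184 = 11.322.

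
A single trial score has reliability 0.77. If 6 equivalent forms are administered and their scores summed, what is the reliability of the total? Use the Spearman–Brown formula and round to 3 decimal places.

0.953

ρ_k = kρ / (1 + (k−1)ρ) = 6·0.77 / (1 + 5·0.77) = 4.620 / 4.850 = 0.953.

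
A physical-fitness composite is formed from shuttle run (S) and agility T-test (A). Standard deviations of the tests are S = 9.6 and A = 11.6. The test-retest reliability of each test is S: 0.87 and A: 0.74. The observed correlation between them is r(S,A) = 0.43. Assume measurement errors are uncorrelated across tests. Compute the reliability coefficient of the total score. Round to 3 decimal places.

0.854

Var(S+A) = 9.6² + 11.6² + 2·[9.6·11.6·0.43] = 226.72 + 95.7696 = 322.49.
Because errors are independent across components, Cov(Tᵢ,Tⱼ) = Cov(Xᵢ,Xⱼ); the off-diagonal part of the true-score variance is the same as above.
True-score variance = [9.6²·0.87 + 11.6²·0.74] + 95.7696 = 179.754 + 95.7696 = 275.523.
Reliability = 275.523 / 322.49 = 0.854.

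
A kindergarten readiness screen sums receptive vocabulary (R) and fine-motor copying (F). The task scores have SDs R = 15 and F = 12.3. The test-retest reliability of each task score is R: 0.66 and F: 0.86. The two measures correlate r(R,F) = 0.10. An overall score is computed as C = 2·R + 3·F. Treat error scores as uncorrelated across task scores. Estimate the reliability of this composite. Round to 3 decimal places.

Var(C) = 2²·15² + 3²·12.3² + 2·[6·15·12.3·0.10] = 2261.61 + 221.4 = 2483.01.
With uncorrelated errors the cross-covariances are all true-score covariance, so they carry over unchanged; only the diagonal terms shrink to ρᵢσᵢ².
True-score variance = [2²·15²·0.66 + 3²·12.3²·0.86] + 221.4 = 1764.98 + 221.4 = 1986.38.
Reliability = 1986.38 / 2483.01 = 0.800.

0.800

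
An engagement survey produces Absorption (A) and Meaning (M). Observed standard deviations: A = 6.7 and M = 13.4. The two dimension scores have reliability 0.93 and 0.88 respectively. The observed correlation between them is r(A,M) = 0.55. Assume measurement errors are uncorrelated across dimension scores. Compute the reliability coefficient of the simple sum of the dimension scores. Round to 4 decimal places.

Var(A+M) = 6.7² + 13.4² + 2·[6.7·13.4·0.55] = 224.45 + 98.758 = 323.208.
Because errors are independent across components, Cov(Tᵢ,Tⱼ) = Cov(Xᵢ,Xⱼ); the off-diagonal part of the true-score variance is the same as above.
True-score variance = [6.7²·0.93 + 13.4²·0.88] + 98.758 = 199.761 + 98.758 = 298.519.
Reliability = 298.519 / 323.208 = 0.9236.

0.9236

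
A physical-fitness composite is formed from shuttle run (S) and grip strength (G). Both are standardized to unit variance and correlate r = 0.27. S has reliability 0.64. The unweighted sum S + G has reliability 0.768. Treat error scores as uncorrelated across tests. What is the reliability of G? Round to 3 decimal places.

0.771

Var(S+G) = 2 + 2·0.27 = 2.540.
True-score variance = ρ_S + ρ_G + 2·0.27, so 0.768 = (0.64 + ρ_G + 0.54) / 2.540.
ρ_G = 0.768·2.540 − 0.64 − 0.54 = 0.771.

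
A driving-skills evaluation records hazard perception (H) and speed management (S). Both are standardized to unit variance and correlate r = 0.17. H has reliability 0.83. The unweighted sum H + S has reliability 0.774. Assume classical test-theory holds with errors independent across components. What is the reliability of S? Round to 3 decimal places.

Var(H+S) = 2 + 2·0.17 = 2.340.
True-score variance = ρ_H + ρ_S + 2·0.17, so 0.774 = (0.83 + ρ_S + 0.34) / 2.340.
ρ_S = 0.774·2.340 − 0.83 − 0.34 = 0.641.

0.641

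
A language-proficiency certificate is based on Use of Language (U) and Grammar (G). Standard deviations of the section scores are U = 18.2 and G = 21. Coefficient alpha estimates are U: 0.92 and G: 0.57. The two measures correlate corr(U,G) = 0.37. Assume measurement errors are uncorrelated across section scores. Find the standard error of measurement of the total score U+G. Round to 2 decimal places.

Var(total) = 772.24 + 282.828 = 1055.07.
True-score variance = 556.111 + 282.828 = 838.939, so reliability = 0.7952.
Error variance = 1055.07 − 838.939 = 216.129; SEM = √216.129 = 14.70.

14.70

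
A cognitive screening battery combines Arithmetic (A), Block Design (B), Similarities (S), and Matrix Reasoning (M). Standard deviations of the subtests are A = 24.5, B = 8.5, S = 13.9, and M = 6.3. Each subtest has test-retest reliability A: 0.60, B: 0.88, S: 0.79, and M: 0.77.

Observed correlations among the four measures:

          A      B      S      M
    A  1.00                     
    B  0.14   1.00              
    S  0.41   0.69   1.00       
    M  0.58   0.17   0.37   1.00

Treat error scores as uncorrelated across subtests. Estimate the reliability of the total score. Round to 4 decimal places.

0.8211

Var(A+B+S+M) = 24.5² + 8.5² + 13.9² + 6.3² + 2·[24.5·8.5·0.14 + 24.5·13.9·0.41 + 24.5·6.3·0.58 + 8.5·13.9·0.69 + 8.5·6.3·0.17 + 13.9·6.3·0.37] = 905.4 + 762.663 = 1668.06.
Under uncorrelated errors the observed covariances equal the true-score covariances, so only the own-variance terms attenuate.
True-score variance = [24.5²·0.60 + 8.5²·0.88 + 13.9²·0.79 + 6.3²·0.77] + 762.663 = 606.927 + 762.663 = 1369.59.
Reliability = 1369.59 / 1668.06 = 0.8211.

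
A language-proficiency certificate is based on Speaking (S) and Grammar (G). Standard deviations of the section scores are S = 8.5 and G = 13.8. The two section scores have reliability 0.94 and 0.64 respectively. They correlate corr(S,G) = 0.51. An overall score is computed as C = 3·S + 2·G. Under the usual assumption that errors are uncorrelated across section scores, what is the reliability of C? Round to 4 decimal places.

Var(C) = 3²·8.5² + 2²·13.8² + 2·[6·8.5·13.8·0.51] = 1412.01 + 717.876 = 2129.89.
Under uncorrelated errors the observed covariances equal the true-score covariances, so only the own-variance terms attenuate.
True-score variance = [3²·8.5²·0.94 + 2²·13.8²·0.64] + 717.876 = 1098.76 + 717.876 = 1816.64.
Reliability = 1816.64 / 2129.89 = 0.8529.

0.8529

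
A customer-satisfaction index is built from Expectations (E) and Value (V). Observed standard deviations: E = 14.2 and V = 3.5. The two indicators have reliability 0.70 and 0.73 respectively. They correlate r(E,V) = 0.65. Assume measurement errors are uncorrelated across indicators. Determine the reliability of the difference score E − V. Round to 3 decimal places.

Var(E−V) = 14.2² + 3.5² − 2·14.2·3.5·0.65 = 213.89 − 64.61 = 149.28.
With uncorrelated errors the cross-covariances are all true-score covariance, so they carry over unchanged; only the diagonal terms shrink to ρᵢσᵢ².
True-score variance = [14.2²·0.70 + 3.5²·0.73] − 64.61 = 150.09 − 64.61 = 85.4805.
Reliability = 85.4805 / 149.28 = 0.573.

0.573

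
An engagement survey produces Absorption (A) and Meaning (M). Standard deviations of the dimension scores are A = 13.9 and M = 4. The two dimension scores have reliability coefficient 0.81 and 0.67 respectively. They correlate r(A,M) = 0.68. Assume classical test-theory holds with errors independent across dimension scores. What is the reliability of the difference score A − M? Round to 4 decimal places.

Var(A−M) = 13.9² + 4² − 2·13.9·4·0.68 = 209.21 − 75.616 = 133.594.
Under uncorrelated errors the observed covariances equal the true-score covariances, so only the own-variance terms attenuate.
True-score variance = [13.9²·0.81 + 4²·0.67] − 75.616 = 167.22 − 75.616 = 91.6041.
Reliability = 91.6041 / 133.594 = 0.6857.

0.6857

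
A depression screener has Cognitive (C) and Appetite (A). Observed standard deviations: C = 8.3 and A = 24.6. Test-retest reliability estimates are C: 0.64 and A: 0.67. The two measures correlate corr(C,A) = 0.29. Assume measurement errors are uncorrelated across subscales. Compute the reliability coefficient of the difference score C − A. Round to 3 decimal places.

0.596

Var(C−A) = 8.3² + 24.6² − 2·8.3·24.6·0.29 = 674.05 − 118.424 = 555.626.
With uncorrelated errors the cross-covariances are all true-score covariance, so they carry over unchanged; only the diagonal terms shrink to ρᵢσᵢ².
True-score variance = [8.3²·0.64 + 24.6²·0.67] − 118.424 = 449.547 − 118.424 = 331.122.
Reliability = 331.122 / 555.626 = 0.596.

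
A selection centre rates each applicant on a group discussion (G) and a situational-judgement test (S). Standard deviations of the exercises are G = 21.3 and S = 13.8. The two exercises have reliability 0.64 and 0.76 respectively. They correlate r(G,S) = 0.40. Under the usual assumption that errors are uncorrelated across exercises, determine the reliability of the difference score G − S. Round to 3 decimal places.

0.489

Var(G−S) = 21.3² + 13.8² − 2·21.3·13.8·0.40 = 644.13 − 235.152 = 408.978.
Because errors are independent across components, Cov(Tᵢ,Tⱼ) = Cov(Xᵢ,Xⱼ); the off-diagonal part of the true-score variance is the same as above.
True-score variance = [21.3²·0.64 + 13.8²·0.76] − 235.152 = 435.096 − 235.152 = 199.944.
Reliability = 199.944 / 408.978 = 0.489.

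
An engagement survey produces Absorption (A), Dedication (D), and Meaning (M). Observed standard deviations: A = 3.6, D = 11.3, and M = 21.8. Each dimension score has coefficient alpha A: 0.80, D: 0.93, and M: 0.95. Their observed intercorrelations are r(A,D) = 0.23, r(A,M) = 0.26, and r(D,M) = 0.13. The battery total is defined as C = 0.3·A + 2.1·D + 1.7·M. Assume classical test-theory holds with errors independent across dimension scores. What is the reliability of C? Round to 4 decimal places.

Var(C) = 0.3²·3.6² + 2.1²·11.3² + 1.7²·21.8² + 2·[0.63·3.6·11.3·0.23 + 0.51·3.6·21.8·0.26 + 3.57·11.3·21.8·0.13] = 1937.72 + 261.255 = 2198.98.
Under uncorrelated errors the observed covariances equal the true-score covariances, so only the own-variance terms attenuate.
True-score variance = [0.3²·3.6²·0.80 + 2.1²·11.3²·0.93 + 1.7²·21.8²·0.95] + 261.255 = 1829.4 + 261.255 = 2090.65.
Reliability = 2090.65 / 2198.98 = 0.9507.

0.9507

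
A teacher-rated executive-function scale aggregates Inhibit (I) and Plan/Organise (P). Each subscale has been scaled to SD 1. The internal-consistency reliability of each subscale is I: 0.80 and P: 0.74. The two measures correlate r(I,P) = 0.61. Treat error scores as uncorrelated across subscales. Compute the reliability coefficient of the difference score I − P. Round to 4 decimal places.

Var(I−P) = 1 + 1 − 2·0.61 = 2 − 1.22 = 0.78.
Because errors are independent across components, Cov(Tᵢ,Tⱼ) = Cov(Xᵢ,Xⱼ); the off-diagonal part of the true-score variance is the same as above.
True-score variance = [0.80 + 0.74] − 1.22 = 1.54 − 1.22 = 0.32.
Reliability = 0.32 / 0.78 = 0.4103.

0.4103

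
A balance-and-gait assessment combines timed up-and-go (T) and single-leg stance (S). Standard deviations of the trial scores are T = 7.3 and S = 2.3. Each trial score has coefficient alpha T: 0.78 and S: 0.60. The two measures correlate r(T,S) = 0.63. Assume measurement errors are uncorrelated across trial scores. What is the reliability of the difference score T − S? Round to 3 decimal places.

Var(T−S) = 7.3² + 2.3² − 2·7.3·2.3·0.63 = 58.58 − 21.1554 = 37.4246.
With uncorrelated errors the cross-covariances are all true-score covariance, so they carry over unchanged; only the diagonal terms shrink to ρᵢσᵢ².
True-score variance = [7.3²·0.78 + 2.3²·0.60] − 21.1554 = 44.7402 − 21.1554 = 23.5848.
Reliability = 23.5848 / 37.4246 = 0.630.

0.630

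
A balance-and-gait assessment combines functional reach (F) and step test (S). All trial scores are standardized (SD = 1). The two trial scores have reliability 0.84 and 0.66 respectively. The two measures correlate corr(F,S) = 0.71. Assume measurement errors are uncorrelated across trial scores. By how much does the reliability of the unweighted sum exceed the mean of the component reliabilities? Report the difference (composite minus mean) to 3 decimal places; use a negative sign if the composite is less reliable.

0.104

Var(sum) = 2 + 1.42 = 3.42; true-score variance = 1.5 + 1.42 = 2.92; composite reliability = 0.8538.
Mean component reliability = 0.7500.
Difference = 0.8538 − 0.7500 = 0.104.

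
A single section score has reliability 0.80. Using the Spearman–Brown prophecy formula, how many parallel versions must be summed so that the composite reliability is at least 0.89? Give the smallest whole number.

3

k ≥ ρ*(1−ρ₁)/(ρ₁(1−ρ*)) = 0.89·0.20 / (0.80·0.11) = 2.023.
Smallest integer k = 3.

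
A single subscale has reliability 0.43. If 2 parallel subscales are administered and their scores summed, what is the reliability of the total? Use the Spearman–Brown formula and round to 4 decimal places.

0.6014

ρ_k = kρ / (1 + (k−1)ρ) = 2·0.43 / (1 + 1·0.43) = 0.860 / 1.430 = 0.6014.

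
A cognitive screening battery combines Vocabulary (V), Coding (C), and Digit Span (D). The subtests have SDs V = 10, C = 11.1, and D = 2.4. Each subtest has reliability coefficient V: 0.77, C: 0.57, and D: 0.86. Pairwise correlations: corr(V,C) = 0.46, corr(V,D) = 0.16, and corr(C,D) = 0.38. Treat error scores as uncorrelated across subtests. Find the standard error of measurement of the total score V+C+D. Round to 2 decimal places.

8.76

Var(total) = 228.97 + 130.046 = 359.016.
True-score variance = 152.183 + 130.046 = 282.23, so reliability = 0.7861.
Error variance = 359.016 − 282.23 = 76.7867; SEM = √76.7867 = 8.76.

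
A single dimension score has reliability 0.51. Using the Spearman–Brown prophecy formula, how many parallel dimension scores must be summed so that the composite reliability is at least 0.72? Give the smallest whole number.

3

k ≥ ρ*(1−ρ₁)/(ρ₁(1−ρ*)) = 0.72·0.49 / (0.51·0.28) = 2.471.
Smallest integer k = 3.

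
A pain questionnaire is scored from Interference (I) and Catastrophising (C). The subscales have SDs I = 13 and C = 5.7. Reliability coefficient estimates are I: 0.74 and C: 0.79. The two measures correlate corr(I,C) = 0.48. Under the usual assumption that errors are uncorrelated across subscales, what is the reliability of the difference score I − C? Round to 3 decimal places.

Var(I−C) = 13² + 5.7² − 2·13·5.7·0.48 = 201.49 − 71.136 = 130.354.
With uncorrelated errors the cross-covariances are all true-score covariance, so they carry over unchanged; only the diagonal terms shrink to ρᵢσᵢ².
True-score variance = [13²·0.74 + 5.7²·0.79] − 71.136 = 150.727 − 71.136 = 79.5911.
Reliability = 79.5911 / 130.354 = 0.611.

0.611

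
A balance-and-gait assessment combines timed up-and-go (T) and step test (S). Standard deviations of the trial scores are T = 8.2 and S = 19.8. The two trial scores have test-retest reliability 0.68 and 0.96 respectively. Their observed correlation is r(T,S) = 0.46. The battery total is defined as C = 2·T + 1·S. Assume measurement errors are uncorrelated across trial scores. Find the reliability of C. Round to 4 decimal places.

0.8940

Var(C) = 2²·8.2² + 19.8² + 2·[2·8.2·19.8·0.46] = 661 + 298.742 = 959.742.
Under uncorrelated errors the observed covariances equal the true-score covariances, so only the own-variance terms attenuate.
True-score variance = [2²·8.2²·0.68 + 19.8²·0.96] + 298.742 = 559.251 + 298.742 = 857.994.
Reliability = 857.994 / 959.742 = 0.8940.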